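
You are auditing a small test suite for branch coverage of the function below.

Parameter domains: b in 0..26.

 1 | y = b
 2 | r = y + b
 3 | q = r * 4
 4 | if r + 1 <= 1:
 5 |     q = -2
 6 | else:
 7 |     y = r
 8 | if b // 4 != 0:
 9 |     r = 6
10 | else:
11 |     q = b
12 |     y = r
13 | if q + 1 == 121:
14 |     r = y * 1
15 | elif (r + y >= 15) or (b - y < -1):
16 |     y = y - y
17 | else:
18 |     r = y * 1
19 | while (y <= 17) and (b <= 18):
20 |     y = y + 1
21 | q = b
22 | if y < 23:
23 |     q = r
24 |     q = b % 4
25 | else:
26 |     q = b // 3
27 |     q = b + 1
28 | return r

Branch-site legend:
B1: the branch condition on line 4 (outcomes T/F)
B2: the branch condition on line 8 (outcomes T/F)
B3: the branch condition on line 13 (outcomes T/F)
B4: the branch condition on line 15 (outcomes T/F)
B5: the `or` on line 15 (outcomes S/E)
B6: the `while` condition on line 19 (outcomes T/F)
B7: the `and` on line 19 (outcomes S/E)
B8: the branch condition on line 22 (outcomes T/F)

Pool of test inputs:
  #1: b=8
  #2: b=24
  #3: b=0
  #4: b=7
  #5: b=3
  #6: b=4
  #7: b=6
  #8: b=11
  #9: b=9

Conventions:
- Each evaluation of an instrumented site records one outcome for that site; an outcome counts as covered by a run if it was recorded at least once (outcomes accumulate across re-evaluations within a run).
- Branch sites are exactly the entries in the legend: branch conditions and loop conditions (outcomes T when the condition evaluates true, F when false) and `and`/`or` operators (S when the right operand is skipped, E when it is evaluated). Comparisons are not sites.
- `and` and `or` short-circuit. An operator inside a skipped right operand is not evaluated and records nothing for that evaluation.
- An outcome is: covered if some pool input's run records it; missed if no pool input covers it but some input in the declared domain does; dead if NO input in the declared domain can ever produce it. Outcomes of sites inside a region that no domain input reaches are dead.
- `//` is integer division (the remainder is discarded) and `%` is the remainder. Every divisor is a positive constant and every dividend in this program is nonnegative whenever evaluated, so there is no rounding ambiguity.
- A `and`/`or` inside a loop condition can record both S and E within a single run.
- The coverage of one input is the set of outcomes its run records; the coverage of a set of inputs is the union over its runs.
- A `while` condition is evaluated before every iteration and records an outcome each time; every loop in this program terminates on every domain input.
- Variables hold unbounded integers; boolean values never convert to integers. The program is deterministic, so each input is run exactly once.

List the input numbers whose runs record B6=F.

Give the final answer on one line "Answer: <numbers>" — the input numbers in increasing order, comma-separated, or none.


input #1 (b=8): hits B6=F
input #2 (b=24): hits B6=F
input #3 (b=0): hits B6=F
input #4 (b=7): hits B6=F
input #5 (b=3): hits B6=F
input #6 (b=4): hits B6=F
input #7 (b=6): hits B6=F
input #8 (b=11): hits B6=F
input #9 (b=9): hits B6=F
Answer: 1, 2, 3, 4, 5, 6, 7, 8, 9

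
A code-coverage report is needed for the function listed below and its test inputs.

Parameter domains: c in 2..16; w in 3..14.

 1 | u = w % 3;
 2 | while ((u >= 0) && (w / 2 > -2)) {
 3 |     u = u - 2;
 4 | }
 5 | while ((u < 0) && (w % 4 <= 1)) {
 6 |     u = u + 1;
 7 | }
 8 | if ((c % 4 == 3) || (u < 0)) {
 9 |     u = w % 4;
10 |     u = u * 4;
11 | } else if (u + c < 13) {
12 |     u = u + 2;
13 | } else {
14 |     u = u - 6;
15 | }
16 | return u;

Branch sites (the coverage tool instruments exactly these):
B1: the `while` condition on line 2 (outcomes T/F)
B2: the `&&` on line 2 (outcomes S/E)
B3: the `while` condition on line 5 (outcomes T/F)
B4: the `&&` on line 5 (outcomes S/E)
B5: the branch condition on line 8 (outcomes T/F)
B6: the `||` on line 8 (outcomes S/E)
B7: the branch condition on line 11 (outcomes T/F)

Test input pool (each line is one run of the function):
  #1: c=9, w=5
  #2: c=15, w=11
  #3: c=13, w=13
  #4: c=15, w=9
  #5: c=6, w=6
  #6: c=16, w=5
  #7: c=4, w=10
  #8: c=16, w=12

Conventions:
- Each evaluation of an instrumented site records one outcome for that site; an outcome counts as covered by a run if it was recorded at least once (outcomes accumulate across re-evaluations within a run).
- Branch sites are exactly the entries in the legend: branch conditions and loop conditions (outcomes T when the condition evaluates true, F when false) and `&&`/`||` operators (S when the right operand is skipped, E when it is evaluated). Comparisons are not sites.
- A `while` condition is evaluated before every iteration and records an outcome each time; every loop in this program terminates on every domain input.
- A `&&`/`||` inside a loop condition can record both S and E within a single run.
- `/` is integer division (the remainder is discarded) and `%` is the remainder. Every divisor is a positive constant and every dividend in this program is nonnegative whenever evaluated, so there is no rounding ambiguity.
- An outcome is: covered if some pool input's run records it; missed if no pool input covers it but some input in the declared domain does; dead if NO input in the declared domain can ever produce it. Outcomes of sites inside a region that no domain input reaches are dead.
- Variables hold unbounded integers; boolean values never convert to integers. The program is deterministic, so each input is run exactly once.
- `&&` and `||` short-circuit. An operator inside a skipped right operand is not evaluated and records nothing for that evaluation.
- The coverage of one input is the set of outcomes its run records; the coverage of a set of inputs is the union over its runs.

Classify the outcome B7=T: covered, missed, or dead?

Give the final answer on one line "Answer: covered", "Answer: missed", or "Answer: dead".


B7=T is recorded by pool input(s) 1 -> covered
Answer: covered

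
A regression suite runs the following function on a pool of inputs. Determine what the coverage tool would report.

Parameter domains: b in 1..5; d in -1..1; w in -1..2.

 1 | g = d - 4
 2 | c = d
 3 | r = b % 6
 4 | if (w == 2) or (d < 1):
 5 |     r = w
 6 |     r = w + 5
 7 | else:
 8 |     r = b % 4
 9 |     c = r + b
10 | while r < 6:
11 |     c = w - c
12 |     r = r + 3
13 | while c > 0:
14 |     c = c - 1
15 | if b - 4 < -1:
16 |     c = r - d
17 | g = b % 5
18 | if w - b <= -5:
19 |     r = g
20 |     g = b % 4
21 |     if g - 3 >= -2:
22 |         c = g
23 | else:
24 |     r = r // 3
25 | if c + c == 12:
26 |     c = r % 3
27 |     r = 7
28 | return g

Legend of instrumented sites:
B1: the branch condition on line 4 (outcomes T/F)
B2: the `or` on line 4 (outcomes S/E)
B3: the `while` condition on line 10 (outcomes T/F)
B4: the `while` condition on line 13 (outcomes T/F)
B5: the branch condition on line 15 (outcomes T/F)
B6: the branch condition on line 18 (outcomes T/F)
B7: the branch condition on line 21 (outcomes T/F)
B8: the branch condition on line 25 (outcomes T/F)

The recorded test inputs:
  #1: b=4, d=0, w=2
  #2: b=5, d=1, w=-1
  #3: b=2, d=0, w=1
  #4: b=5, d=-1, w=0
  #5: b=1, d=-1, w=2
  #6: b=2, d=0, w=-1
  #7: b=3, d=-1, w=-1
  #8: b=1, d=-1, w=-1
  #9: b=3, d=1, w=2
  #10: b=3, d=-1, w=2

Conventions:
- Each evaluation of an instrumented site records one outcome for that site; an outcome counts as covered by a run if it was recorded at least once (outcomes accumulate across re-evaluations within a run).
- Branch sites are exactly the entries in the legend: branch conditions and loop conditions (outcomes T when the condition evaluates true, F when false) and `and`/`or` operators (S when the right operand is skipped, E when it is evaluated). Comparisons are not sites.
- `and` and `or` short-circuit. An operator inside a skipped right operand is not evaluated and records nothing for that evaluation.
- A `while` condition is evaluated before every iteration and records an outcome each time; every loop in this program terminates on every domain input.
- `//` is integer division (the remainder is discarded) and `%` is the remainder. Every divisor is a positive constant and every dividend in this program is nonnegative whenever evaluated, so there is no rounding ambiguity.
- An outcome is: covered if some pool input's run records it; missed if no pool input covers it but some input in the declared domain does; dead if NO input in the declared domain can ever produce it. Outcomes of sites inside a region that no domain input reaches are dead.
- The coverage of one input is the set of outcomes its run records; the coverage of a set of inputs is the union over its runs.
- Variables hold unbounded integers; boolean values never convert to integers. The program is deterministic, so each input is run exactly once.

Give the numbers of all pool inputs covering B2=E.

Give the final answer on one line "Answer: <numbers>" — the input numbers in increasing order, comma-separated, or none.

input #1 (b=4, d=0, w=2): does not record B2=E
input #2 (b=5, d=1, w=-1): records B2=E
input #3 (b=2, d=0, w=1): records B2=E
input #4 (b=5, d=-1, w=0): records B2=E
input #5 (b=1, d=-1, w=2): does not record B2=E
input #6 (b=2, d=0, w=-1): records B2=E
input #7 (b=3, d=-1, w=-1): records B2=E
input #8 (b=1, d=-1, w=-1): records B2=E
input #9 (b=3, d=1, w=2): does not record B2=E
input #10 (b=3, d=-1, w=2): does not record B2=E

Answer: 2, 3, 4, 6, 7, 8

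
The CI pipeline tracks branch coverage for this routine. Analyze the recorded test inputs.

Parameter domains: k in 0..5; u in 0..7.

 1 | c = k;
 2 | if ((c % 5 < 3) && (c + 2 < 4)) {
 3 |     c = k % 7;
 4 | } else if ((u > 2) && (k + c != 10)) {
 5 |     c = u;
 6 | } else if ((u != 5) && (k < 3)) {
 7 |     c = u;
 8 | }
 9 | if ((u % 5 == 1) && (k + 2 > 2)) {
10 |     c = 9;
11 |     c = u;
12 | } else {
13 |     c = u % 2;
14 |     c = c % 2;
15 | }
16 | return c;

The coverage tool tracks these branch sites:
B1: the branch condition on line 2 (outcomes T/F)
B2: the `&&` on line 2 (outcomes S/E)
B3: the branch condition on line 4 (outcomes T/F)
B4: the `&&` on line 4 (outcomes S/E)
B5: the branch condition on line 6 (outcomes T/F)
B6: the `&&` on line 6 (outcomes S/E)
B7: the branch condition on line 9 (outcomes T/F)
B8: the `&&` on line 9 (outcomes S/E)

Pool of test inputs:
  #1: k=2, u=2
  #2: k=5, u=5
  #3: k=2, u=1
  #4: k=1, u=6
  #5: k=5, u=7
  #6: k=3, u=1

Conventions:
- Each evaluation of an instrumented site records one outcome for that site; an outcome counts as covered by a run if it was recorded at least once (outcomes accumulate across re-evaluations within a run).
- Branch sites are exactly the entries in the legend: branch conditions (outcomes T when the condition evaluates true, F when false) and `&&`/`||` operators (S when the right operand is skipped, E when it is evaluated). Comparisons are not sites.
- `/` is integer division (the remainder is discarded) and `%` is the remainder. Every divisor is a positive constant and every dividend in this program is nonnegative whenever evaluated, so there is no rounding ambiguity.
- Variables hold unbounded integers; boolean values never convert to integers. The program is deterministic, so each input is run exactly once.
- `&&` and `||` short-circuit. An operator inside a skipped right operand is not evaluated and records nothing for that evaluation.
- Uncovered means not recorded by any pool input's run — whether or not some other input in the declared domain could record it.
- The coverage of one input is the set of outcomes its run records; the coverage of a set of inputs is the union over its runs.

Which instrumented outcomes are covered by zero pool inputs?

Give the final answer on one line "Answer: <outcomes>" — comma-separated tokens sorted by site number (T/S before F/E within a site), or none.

test 1 (k=2, u=2) hits B1=F, B2=E, B3=F, B4=S, B5=T, B6=E, B7=F, B8=S
test 2 (k=5, u=5) hits B1=F, B2=E, B3=F, B4=E, B5=F, B6=S, B7=F, B8=S
test 3 (k=2, u=1) hits B1=F, B2=E, B3=F, B4=S, B5=T, B6=E, B7=T, B8=E
test 4 (k=1, u=6) hits B1=T, B2=E, B7=T, B8=E
test 5 (k=5, u=7) hits B1=F, B2=E, B3=F, B4=E, B5=F, B6=E, B7=F, B8=S
test 6 (k=3, u=1) hits B1=F, B2=S, B3=F, B4=S, B5=F, B6=E, B7=T, B8=E
union over the pool: B1=T, B1=F, B2=S, B2=E, B3=F, B4=S, B4=E, B5=T, B5=F, B6=S, B6=E, B7=T, B7=F, B8=S, B8=E
uncovered (1 of 16): B3=T

Answer: B3=T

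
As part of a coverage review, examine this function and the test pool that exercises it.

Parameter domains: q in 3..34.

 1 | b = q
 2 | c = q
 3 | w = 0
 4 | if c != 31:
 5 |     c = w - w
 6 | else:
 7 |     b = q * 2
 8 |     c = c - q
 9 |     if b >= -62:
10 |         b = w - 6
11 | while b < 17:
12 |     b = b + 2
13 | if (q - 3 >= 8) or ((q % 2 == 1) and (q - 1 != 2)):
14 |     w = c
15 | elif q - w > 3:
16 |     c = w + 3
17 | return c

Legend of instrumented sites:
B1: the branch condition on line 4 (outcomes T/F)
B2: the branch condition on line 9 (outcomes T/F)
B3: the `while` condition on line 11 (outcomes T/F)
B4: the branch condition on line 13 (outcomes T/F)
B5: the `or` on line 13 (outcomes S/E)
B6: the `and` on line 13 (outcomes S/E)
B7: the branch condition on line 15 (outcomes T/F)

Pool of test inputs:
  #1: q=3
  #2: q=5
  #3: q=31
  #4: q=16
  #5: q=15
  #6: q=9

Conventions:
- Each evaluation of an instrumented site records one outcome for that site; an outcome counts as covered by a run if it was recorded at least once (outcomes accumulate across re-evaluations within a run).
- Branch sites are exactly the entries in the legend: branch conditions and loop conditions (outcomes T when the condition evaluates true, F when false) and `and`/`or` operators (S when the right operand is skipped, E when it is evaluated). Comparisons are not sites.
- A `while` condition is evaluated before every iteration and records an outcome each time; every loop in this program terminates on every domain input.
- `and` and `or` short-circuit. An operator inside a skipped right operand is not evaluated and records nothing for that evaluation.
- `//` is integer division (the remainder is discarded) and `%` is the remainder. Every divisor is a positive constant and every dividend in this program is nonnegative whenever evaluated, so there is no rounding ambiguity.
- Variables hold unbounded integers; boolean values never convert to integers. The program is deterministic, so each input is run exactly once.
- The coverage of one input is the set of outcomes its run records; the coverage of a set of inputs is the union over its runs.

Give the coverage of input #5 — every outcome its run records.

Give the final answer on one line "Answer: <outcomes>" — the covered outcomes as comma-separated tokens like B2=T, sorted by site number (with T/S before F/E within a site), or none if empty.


Tracing the run of input #5 (q=15):
  B1->T, B3->T, B3->F, B5->S, B4->T
distinct outcomes covered: B1=T, B3=T, B3=F, B4=T, B5=S
Answer: B1=T, B3=T, B3=F, B4=T, B5=S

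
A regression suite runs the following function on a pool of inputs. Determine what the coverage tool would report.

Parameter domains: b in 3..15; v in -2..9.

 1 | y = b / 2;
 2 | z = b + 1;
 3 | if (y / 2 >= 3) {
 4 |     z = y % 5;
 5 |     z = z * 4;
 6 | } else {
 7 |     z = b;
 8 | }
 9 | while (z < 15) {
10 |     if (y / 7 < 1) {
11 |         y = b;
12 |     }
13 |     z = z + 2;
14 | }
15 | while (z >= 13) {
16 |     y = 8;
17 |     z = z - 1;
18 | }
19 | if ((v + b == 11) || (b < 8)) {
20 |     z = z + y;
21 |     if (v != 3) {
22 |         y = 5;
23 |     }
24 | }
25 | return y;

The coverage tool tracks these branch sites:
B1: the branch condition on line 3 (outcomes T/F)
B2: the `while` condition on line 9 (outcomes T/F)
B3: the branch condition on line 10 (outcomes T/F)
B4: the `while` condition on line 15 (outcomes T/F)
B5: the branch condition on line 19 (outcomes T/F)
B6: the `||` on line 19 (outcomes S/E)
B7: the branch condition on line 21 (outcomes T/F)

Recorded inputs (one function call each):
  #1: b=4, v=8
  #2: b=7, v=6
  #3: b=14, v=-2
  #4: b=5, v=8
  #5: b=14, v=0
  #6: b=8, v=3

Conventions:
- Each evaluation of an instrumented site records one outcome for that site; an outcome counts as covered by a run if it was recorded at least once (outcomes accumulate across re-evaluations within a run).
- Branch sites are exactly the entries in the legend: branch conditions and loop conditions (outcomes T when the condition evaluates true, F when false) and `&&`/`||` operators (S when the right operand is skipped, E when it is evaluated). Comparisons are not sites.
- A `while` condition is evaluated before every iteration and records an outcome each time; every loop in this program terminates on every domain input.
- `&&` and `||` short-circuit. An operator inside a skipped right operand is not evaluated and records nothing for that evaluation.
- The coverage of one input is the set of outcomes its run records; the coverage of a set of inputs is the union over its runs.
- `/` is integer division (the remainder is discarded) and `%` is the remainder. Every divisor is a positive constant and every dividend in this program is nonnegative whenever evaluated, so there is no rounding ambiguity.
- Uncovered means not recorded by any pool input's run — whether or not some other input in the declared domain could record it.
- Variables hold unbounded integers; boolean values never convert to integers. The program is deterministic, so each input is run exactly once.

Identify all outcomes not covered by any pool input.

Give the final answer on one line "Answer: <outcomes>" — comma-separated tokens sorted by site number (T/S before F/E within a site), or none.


run #1 (b=4, v=8) records B1=F, B2=T, B2=F, B3=T, B4=T, B4=F, B5=T, B6=E, B7=T
run #2 (b=7, v=6) records B1=F, B2=T, B2=F, B3=T, B3=F, B4=T, B4=F, B5=T, B6=E, B7=T
run #3 (b=14, v=-2) records B1=T, B2=T, B2=F, B3=F, B4=T, B4=F, B5=F, B6=E
run #4 (b=5, v=8) records B1=F, B2=T, B2=F, B3=T, B4=T, B4=F, B5=T, B6=E, B7=T
run #5 (b=14, v=0) records B1=T, B2=T, B2=F, B3=F, B4=T, B4=F, B5=F, B6=E
run #6 (b=8, v=3) records B1=F, B2=T, B2=F, B3=T, B3=F, B4=T, B4=F, B5=T, B6=S, B7=F
union over the pool: B1=T, B1=F, B2=T, B2=F, B3=T, B3=F, B4=T, B4=F, B5=T, B5=F, B6=S, B6=E, B7=T, B7=F
uncovered (0 of 14): none
Answer: none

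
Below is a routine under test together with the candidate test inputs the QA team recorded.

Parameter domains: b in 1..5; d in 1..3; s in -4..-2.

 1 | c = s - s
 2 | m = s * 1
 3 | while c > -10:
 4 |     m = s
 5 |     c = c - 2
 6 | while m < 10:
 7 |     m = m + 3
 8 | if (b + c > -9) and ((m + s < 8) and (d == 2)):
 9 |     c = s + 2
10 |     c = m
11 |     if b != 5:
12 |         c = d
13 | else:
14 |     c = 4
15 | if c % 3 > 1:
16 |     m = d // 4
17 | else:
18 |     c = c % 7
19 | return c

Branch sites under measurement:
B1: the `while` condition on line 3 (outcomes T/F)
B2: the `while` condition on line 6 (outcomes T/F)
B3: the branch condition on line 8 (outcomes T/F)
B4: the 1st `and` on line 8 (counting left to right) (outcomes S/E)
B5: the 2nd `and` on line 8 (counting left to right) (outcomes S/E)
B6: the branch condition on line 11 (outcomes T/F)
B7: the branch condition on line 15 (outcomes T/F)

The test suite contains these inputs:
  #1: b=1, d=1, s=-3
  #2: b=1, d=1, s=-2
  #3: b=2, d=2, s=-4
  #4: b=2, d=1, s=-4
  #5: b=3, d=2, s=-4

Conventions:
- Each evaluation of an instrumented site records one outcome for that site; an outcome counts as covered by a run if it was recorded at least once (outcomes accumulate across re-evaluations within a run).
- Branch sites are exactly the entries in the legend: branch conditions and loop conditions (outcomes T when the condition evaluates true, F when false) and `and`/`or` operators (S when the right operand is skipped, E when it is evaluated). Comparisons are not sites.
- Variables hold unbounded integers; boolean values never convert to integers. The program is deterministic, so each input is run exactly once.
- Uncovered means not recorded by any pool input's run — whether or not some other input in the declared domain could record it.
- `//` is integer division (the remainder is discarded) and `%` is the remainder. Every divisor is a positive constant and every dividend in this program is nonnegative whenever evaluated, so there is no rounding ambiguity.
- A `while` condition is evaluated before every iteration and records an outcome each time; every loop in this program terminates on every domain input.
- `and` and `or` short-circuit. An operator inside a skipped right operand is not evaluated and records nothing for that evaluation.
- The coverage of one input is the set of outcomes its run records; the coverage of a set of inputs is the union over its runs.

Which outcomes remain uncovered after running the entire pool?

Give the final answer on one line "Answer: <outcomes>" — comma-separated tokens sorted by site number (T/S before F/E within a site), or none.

#1 (b=1, d=1, s=-3) -> covered: B1=T, B1=F, B2=T, B2=F, B3=F, B4=S, B7=F
#2 (b=1, d=1, s=-2) -> covered: B1=T, B1=F, B2=T, B2=F, B3=F, B4=S, B7=F
#3 (b=2, d=2, s=-4) -> covered: B1=T, B1=F, B2=T, B2=F, B3=T, B4=E, B5=E, B6=T, B7=T
#4 (b=2, d=1, s=-4) -> covered: B1=T, B1=F, B2=T, B2=F, B3=F, B4=E, B5=E, B7=F
#5 (b=3, d=2, s=-4) -> covered: B1=T, B1=F, B2=T, B2=F, B3=T, B4=E, B5=E, B6=T, B7=T
union over the pool: B1=T, B1=F, B2=T, B2=F, B3=T, B3=F, B4=S, B4=E, B5=E, B6=T, B7=T, B7=F
uncovered (2 of 14): B5=S, B6=F

Answer: B5=S, B6=F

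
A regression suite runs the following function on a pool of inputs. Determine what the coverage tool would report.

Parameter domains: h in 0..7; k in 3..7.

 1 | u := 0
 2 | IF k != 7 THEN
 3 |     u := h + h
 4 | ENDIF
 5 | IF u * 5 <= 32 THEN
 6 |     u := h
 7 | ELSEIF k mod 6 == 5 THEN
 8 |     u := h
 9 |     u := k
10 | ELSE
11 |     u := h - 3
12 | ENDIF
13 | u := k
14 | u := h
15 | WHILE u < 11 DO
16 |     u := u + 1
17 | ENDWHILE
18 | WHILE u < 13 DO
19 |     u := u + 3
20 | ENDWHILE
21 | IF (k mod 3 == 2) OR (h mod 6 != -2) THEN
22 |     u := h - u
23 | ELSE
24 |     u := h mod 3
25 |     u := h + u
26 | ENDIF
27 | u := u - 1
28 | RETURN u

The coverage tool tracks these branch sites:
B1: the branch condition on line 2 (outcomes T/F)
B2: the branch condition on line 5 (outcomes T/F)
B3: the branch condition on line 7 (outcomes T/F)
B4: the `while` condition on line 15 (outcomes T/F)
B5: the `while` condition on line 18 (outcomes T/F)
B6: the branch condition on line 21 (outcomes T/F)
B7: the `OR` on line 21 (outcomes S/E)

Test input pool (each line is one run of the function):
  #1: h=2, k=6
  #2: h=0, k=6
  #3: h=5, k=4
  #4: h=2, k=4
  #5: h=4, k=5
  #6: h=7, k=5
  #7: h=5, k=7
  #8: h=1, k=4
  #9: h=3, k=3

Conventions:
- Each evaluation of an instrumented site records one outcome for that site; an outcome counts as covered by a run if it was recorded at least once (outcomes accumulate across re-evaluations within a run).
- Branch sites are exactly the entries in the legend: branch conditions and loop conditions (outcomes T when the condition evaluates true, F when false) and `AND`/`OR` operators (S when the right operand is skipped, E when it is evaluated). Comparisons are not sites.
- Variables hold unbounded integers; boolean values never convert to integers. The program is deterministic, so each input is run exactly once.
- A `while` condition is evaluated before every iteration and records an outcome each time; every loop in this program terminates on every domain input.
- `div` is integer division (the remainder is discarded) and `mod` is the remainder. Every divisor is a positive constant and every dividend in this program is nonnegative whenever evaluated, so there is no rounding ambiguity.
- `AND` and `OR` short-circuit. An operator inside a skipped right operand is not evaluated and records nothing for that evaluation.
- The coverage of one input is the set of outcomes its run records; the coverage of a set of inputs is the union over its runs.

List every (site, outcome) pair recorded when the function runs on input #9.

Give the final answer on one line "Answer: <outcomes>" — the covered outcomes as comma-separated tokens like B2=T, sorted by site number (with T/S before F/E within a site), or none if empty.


Tracing the run of input #9 (h=3, k=3):
  B1->T, B2->T, B4->T, B4->T, B4->T, B4->T, B4->T, B4->T, B4->T, B4->T
  B4->F, B5->T, B5->F, B7->E, B6->T
as a set, this run covers: B1=T, B2=T, B4=T, B4=F, B5=T, B5=F, B6=T, B7=E
Answer: B1=T, B2=T, B4=T, B4=F, B5=T, B5=F, B6=T, B7=E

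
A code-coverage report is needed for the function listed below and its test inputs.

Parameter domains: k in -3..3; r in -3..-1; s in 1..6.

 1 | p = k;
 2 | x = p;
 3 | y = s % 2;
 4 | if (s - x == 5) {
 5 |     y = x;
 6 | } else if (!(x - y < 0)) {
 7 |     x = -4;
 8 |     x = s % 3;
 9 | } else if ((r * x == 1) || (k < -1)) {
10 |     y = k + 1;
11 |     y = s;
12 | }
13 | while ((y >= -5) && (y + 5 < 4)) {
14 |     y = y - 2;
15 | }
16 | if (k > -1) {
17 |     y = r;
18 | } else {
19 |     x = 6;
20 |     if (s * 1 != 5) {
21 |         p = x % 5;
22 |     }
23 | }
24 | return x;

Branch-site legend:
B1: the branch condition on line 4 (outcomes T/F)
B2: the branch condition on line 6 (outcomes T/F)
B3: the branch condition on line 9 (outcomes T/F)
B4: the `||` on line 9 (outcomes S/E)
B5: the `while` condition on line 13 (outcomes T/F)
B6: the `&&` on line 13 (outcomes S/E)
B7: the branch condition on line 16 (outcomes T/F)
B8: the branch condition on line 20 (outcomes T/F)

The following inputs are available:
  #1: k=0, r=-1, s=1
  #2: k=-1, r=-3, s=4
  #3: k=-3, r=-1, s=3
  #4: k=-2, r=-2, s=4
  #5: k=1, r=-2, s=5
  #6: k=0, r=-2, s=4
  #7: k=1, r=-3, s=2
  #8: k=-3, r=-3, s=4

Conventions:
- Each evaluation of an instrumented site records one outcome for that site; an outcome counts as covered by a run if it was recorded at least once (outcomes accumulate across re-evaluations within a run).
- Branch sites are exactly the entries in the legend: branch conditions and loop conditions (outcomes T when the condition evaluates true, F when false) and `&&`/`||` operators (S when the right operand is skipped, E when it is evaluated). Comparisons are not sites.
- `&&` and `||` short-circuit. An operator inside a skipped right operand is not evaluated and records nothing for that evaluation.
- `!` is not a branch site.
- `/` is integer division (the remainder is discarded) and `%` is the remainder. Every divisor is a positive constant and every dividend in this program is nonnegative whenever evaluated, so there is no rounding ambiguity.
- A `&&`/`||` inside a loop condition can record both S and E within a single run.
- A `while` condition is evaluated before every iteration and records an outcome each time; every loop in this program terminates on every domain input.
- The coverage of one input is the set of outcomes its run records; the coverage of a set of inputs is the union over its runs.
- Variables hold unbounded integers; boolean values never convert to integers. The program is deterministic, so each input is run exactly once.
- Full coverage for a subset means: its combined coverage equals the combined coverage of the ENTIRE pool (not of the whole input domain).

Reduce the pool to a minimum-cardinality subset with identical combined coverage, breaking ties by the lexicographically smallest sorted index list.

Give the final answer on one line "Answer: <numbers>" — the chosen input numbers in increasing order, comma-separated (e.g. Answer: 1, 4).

run #1 (k=0, r=-1, s=1) records B1=F, B2=F, B3=F, B4=E, B5=F, B6=E, B7=T
run #2 (k=-1, r=-3, s=4) records B1=T, B5=F, B6=E, B7=F, B8=T
run #3 (k=-3, r=-1, s=3) records B1=F, B2=F, B3=T, B4=E, B5=F, B6=E, B7=F, B8=T
run #4 (k=-2, r=-2, s=4) records B1=F, B2=F, B3=T, B4=E, B5=F, B6=E, B7=F, B8=T
run #5 (k=1, r=-2, s=5) records B1=F, B2=T, B5=F, B6=E, B7=T
run #6 (k=0, r=-2, s=4) records B1=F, B2=T, B5=F, B6=E, B7=T
run #7 (k=1, r=-3, s=2) records B1=F, B2=T, B5=F, B6=E, B7=T
run #8 (k=-3, r=-3, s=4) records B1=F, B2=F, B3=T, B4=E, B5=F, B6=E, B7=F, B8=T
pool-wide coverage (12 outcomes): B1=T, B1=F, B2=T, B2=F, B3=T, B3=F, B4=E, B5=F, B6=E, B7=T, B7=F, B8=T
checked all size-1 subsets: none covers 12 outcomes (max 8/12)
checked all size-2 subsets: none covers 12 outcomes (max 10/12)
checked all size-3 subsets: none covers 12 outcomes (max 11/12)
the canonical winner is {1, 2, 3, 5}: size 4, full 12-outcome coverage, earliest index list among size-4 covers

Answer: 1, 2, 3, 5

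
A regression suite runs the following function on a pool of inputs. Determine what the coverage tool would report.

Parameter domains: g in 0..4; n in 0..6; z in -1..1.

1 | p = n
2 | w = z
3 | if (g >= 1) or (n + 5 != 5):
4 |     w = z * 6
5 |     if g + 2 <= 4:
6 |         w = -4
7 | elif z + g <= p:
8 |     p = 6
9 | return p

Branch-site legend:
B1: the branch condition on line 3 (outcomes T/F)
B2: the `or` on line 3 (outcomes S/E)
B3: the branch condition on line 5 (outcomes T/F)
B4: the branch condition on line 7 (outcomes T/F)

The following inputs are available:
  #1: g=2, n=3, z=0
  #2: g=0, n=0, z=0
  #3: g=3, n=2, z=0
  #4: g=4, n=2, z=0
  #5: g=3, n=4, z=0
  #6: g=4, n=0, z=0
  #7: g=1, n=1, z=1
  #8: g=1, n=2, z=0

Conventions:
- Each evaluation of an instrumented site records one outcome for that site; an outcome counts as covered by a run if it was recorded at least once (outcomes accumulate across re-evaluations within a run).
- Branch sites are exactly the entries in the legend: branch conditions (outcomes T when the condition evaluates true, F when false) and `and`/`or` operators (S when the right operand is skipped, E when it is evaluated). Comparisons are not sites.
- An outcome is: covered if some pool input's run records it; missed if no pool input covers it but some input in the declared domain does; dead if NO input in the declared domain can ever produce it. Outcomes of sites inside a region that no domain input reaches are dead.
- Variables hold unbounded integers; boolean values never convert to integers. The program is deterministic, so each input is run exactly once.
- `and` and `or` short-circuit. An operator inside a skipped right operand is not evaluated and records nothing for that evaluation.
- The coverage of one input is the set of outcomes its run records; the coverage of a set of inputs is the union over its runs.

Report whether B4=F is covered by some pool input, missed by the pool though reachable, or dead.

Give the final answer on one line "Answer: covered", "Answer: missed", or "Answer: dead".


no pool input records B4=F
but domain input (g=0, n=0, z=1) does record it -> reachable, so missed
Answer: missed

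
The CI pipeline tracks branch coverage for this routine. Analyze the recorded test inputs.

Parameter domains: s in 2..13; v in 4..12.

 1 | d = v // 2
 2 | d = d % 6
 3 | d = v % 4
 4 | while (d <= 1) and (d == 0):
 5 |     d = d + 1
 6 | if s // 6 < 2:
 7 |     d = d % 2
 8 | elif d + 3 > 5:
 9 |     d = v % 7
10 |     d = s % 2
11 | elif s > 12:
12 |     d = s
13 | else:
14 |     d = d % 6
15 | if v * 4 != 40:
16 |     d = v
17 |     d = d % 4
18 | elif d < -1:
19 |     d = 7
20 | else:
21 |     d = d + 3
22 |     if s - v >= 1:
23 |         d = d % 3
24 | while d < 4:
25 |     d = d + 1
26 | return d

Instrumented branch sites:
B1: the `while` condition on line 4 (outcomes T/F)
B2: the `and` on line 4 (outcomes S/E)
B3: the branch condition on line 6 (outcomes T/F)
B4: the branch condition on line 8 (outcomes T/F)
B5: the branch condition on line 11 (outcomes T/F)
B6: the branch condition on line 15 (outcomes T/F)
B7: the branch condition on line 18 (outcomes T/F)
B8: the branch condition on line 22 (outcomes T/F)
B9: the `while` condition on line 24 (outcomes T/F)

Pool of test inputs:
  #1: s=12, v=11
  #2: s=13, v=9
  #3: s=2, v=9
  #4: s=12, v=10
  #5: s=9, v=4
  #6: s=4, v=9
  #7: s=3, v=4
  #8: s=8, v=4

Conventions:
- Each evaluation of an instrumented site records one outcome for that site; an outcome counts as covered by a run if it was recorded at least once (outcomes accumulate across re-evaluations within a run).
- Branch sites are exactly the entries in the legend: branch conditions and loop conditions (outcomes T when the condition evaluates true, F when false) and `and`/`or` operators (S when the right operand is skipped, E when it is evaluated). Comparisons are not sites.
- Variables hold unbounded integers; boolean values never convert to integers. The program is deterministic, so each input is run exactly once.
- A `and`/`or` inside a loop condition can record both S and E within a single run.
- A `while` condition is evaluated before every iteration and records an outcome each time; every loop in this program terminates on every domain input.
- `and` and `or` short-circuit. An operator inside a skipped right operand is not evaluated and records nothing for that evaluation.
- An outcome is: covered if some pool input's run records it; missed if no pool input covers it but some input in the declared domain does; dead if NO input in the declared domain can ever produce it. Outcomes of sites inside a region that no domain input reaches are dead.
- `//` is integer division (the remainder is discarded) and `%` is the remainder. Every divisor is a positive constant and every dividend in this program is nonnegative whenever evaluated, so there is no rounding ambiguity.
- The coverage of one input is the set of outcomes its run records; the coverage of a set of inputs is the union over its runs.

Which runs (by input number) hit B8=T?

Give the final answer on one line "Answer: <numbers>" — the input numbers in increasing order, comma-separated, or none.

input #1 (s=12, v=11): misses B8=T
input #2 (s=13, v=9): misses B8=T
input #3 (s=2, v=9): misses B8=T
input #4 (s=12, v=10): covers B8=T
input #5 (s=9, v=4): misses B8=T
input #6 (s=4, v=9): misses B8=T
input #7 (s=3, v=4): misses B8=T
input #8 (s=8, v=4): misses B8=T

Answer: 4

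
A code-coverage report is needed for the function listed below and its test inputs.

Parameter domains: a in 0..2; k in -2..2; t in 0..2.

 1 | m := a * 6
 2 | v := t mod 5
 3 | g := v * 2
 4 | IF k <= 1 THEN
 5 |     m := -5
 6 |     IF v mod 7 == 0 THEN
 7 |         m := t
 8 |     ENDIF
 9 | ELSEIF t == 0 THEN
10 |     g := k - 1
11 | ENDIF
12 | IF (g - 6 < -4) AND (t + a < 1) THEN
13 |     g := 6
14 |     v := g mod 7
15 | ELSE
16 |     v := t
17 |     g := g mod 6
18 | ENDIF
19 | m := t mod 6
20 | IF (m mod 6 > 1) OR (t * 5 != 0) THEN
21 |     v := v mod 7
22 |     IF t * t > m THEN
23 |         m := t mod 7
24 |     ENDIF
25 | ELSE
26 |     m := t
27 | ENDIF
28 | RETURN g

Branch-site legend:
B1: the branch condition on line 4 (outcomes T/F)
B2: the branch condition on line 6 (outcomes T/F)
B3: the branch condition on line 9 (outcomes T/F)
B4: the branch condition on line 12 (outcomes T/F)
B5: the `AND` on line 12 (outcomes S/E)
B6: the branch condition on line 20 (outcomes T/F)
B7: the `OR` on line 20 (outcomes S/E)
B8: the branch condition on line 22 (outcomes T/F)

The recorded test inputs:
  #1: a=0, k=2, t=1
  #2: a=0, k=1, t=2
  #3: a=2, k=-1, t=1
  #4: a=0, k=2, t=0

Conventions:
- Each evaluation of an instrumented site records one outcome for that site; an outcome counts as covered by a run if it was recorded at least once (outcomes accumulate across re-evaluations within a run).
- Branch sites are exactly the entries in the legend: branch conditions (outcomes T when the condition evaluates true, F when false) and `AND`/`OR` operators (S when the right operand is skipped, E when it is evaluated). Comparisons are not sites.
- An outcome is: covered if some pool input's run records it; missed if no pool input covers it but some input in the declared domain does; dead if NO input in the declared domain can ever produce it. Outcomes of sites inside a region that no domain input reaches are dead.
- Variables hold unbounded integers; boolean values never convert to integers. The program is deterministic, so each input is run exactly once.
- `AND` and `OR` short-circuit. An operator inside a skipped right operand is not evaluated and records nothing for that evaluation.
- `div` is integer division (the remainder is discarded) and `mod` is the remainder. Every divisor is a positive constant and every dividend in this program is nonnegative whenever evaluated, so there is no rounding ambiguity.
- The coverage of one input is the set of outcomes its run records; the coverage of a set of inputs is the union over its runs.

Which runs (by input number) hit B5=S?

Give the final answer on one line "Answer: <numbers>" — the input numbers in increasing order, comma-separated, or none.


input #1 (a=0, k=2, t=1): hits B5=S
input #2 (a=0, k=1, t=2): hits B5=S
input #3 (a=2, k=-1, t=1): hits B5=S
input #4 (a=0, k=2, t=0): never hits B5=S
Answer: 1, 2, 3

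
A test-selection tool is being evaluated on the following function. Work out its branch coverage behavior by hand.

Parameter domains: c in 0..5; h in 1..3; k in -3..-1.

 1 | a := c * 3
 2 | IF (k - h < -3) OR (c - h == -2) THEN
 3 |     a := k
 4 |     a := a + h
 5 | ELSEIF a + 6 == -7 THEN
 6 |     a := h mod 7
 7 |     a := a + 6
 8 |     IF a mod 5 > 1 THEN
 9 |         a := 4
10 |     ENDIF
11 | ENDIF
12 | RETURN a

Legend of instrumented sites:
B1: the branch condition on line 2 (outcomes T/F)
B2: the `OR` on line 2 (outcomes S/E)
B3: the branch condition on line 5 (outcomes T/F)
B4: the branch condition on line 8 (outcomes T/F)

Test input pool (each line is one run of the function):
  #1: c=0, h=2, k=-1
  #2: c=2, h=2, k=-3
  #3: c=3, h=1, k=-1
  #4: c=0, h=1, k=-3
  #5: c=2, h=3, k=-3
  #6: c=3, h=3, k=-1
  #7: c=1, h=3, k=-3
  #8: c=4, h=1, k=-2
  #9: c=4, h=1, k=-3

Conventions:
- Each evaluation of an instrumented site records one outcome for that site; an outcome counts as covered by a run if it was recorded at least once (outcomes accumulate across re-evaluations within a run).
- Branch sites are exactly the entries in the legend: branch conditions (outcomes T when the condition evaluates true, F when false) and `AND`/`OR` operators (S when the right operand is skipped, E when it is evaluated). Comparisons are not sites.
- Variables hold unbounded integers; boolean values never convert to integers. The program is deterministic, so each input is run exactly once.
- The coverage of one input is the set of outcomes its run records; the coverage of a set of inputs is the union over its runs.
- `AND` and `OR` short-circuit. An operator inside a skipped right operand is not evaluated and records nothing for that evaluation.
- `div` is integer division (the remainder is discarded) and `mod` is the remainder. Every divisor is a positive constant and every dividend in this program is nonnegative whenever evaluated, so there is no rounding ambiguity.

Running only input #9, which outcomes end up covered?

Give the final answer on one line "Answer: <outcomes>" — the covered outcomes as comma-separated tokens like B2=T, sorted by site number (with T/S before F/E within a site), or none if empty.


Simulating input #9 (c=4, h=1, k=-3) step by step:
  B2->S, B1->T
deduplicating events, the covered set is: B1=T, B2=S
Answer: B1=T, B2=S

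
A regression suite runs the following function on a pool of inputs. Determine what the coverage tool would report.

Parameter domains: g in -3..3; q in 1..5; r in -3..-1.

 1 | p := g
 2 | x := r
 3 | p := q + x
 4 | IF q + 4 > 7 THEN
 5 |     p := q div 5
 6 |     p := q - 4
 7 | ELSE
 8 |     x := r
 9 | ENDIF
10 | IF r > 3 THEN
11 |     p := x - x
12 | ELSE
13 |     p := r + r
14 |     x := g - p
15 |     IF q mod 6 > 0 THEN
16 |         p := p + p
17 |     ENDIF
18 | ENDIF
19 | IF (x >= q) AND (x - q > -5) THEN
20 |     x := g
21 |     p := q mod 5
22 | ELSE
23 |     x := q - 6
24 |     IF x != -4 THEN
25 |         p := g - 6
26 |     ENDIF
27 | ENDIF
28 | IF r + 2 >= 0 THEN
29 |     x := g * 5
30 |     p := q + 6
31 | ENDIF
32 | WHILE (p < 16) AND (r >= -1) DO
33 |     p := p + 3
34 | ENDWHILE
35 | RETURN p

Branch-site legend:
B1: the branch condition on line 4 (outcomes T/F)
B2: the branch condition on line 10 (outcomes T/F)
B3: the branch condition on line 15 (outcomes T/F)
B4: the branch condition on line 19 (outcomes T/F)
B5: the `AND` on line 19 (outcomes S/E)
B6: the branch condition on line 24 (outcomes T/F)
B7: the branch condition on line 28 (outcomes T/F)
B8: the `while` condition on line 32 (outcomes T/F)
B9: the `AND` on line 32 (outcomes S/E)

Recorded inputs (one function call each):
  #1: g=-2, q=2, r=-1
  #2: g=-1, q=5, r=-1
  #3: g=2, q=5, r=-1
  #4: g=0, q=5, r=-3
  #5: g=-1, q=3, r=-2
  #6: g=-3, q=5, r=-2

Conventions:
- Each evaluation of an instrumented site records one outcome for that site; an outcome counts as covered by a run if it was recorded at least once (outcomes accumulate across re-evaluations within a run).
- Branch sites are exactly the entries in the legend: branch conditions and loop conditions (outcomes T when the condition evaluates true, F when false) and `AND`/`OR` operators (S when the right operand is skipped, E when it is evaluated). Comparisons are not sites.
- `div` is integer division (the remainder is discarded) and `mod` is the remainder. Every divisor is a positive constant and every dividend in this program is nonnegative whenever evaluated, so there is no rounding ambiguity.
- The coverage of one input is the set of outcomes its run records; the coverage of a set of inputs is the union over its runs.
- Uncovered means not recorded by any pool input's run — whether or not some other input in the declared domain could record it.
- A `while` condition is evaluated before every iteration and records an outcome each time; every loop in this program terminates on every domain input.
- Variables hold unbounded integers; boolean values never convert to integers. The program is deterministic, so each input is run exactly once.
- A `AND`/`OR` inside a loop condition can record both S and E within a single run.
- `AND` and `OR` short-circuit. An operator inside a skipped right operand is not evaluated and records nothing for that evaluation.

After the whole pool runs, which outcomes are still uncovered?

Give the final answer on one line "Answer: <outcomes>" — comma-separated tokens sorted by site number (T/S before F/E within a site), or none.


input #1, g=-2, q=2, r=-1: events B1->F, B2->F, B3->T, B5->S, B4->F, B6->F, B7->T, B9->E, B8->T, B9->E, B8->T, B9->E, B8->T, B9->S, ...; outcomes B1=F, B2=F, B3=T, B4=F, B5=S, B6=F, B7=T, B8=T, B8=F, B9=S, B9=E
input #2, g=-1, q=5, r=-1: events B1->T, B2->F, B3->T, B5->S, B4->F, B6->T, B7->T, B9->E, B8->T, B9->E, B8->T, B9->S, B8->F; outcomes B1=T, B2=F, B3=T, B4=F, B5=S, B6=T, B7=T, B8=T, B8=F, B9=S, B9=E
input #3, g=2, q=5, r=-1: events B1->T, B2->F, B3->T, B5->S, B4->F, B6->T, B7->T, B9->E, B8->T, B9->E, B8->T, B9->S, B8->F; outcomes B1=T, B2=F, B3=T, B4=F, B5=S, B6=T, B7=T, B8=T, B8=F, B9=S, B9=E
input #4, g=0, q=5, r=-3: events B1->T, B2->F, B3->T, B5->E, B4->T, B7->F, B9->E, B8->F; outcomes B1=T, B2=F, B3=T, B4=T, B5=E, B7=F, B8=F, B9=E
input #5, g=-1, q=3, r=-2: events B1->F, B2->F, B3->T, B5->E, B4->T, B7->T, B9->E, B8->F; outcomes B1=F, B2=F, B3=T, B4=T, B5=E, B7=T, B8=F, B9=E
input #6, g=-3, q=5, r=-2: events B1->T, B2->F, B3->T, B5->S, B4->F, B6->T, B7->T, B9->E, B8->F; outcomes B1=T, B2=F, B3=T, B4=F, B5=S, B6=T, B7=T, B8=F, B9=E
union over the pool: B1=T, B1=F, B2=F, B3=T, B4=T, B4=F, B5=S, B5=E, B6=T, B6=F, B7=T, B7=F, B8=T, B8=F, B9=S, B9=E
uncovered (2 of 18): B2=T, B3=F
Answer: B2=T, B3=F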